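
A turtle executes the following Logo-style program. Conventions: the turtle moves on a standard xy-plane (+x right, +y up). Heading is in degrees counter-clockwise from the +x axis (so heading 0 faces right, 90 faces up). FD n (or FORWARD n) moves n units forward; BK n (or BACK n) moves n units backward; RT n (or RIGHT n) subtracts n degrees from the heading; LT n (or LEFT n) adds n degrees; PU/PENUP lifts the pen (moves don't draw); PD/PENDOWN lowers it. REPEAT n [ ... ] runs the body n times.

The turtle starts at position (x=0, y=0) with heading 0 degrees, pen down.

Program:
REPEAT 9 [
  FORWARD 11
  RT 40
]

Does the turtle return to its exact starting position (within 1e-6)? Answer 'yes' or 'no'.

Answer: yes

Derivation:
Executing turtle program step by step:
Start: pos=(0,0), heading=0, pen down
REPEAT 9 [
  -- iteration 1/9 --
  FD 11: (0,0) -> (11,0) [heading=0, draw]
  RT 40: heading 0 -> 320
  -- iteration 2/9 --
  FD 11: (11,0) -> (19.426,-7.071) [heading=320, draw]
  RT 40: heading 320 -> 280
  -- iteration 3/9 --
  FD 11: (19.426,-7.071) -> (21.337,-17.904) [heading=280, draw]
  RT 40: heading 280 -> 240
  -- iteration 4/9 --
  FD 11: (21.337,-17.904) -> (15.837,-27.43) [heading=240, draw]
  RT 40: heading 240 -> 200
  -- iteration 5/9 --
  FD 11: (15.837,-27.43) -> (5.5,-31.192) [heading=200, draw]
  RT 40: heading 200 -> 160
  -- iteration 6/9 --
  FD 11: (5.5,-31.192) -> (-4.837,-27.43) [heading=160, draw]
  RT 40: heading 160 -> 120
  -- iteration 7/9 --
  FD 11: (-4.837,-27.43) -> (-10.337,-17.904) [heading=120, draw]
  RT 40: heading 120 -> 80
  -- iteration 8/9 --
  FD 11: (-10.337,-17.904) -> (-8.426,-7.071) [heading=80, draw]
  RT 40: heading 80 -> 40
  -- iteration 9/9 --
  FD 11: (-8.426,-7.071) -> (0,0) [heading=40, draw]
  RT 40: heading 40 -> 0
]
Final: pos=(0,0), heading=0, 9 segment(s) drawn

Start position: (0, 0)
Final position: (0, 0)
Distance = 0; < 1e-6 -> CLOSED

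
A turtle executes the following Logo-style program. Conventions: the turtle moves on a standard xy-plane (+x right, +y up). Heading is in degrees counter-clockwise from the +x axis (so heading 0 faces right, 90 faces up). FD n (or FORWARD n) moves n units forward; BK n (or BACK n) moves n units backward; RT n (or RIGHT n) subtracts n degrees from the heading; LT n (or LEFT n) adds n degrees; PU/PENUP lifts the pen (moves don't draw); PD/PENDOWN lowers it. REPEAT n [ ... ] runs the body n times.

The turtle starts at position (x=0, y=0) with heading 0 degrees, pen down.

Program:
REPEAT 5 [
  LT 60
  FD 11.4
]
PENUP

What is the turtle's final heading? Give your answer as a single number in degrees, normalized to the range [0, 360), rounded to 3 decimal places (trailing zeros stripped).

Executing turtle program step by step:
Start: pos=(0,0), heading=0, pen down
REPEAT 5 [
  -- iteration 1/5 --
  LT 60: heading 0 -> 60
  FD 11.4: (0,0) -> (5.7,9.873) [heading=60, draw]
  -- iteration 2/5 --
  LT 60: heading 60 -> 120
  FD 11.4: (5.7,9.873) -> (0,19.745) [heading=120, draw]
  -- iteration 3/5 --
  LT 60: heading 120 -> 180
  FD 11.4: (0,19.745) -> (-11.4,19.745) [heading=180, draw]
  -- iteration 4/5 --
  LT 60: heading 180 -> 240
  FD 11.4: (-11.4,19.745) -> (-17.1,9.873) [heading=240, draw]
  -- iteration 5/5 --
  LT 60: heading 240 -> 300
  FD 11.4: (-17.1,9.873) -> (-11.4,0) [heading=300, draw]
]
PU: pen up
Final: pos=(-11.4,0), heading=300, 5 segment(s) drawn

Answer: 300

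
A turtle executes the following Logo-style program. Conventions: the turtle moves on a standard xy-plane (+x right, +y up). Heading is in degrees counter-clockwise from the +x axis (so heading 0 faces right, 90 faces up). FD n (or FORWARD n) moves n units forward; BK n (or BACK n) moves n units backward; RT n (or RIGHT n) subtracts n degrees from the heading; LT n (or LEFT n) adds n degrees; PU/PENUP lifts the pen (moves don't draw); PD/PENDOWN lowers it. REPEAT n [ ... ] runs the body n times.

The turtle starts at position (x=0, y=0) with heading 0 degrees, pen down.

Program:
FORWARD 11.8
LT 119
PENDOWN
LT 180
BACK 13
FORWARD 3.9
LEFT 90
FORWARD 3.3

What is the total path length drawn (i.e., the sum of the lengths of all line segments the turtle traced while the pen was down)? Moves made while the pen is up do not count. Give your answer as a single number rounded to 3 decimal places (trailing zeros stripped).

Answer: 32

Derivation:
Executing turtle program step by step:
Start: pos=(0,0), heading=0, pen down
FD 11.8: (0,0) -> (11.8,0) [heading=0, draw]
LT 119: heading 0 -> 119
PD: pen down
LT 180: heading 119 -> 299
BK 13: (11.8,0) -> (5.497,11.37) [heading=299, draw]
FD 3.9: (5.497,11.37) -> (7.388,7.959) [heading=299, draw]
LT 90: heading 299 -> 29
FD 3.3: (7.388,7.959) -> (10.274,9.559) [heading=29, draw]
Final: pos=(10.274,9.559), heading=29, 4 segment(s) drawn

Segment lengths:
  seg 1: (0,0) -> (11.8,0), length = 11.8
  seg 2: (11.8,0) -> (5.497,11.37), length = 13
  seg 3: (5.497,11.37) -> (7.388,7.959), length = 3.9
  seg 4: (7.388,7.959) -> (10.274,9.559), length = 3.3
Total = 32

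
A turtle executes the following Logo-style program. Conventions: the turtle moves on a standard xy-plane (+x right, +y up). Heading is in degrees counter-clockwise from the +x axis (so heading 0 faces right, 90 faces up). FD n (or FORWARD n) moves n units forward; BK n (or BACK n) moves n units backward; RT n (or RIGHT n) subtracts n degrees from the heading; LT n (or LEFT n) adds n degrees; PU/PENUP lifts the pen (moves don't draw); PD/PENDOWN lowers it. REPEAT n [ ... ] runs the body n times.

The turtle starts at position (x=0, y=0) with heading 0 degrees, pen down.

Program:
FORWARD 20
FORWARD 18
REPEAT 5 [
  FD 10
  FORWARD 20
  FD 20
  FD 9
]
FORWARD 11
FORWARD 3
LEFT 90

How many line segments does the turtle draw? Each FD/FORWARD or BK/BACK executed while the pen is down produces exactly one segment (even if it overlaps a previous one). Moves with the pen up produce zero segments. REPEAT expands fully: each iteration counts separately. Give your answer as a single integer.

Executing turtle program step by step:
Start: pos=(0,0), heading=0, pen down
FD 20: (0,0) -> (20,0) [heading=0, draw]
FD 18: (20,0) -> (38,0) [heading=0, draw]
REPEAT 5 [
  -- iteration 1/5 --
  FD 10: (38,0) -> (48,0) [heading=0, draw]
  FD 20: (48,0) -> (68,0) [heading=0, draw]
  FD 20: (68,0) -> (88,0) [heading=0, draw]
  FD 9: (88,0) -> (97,0) [heading=0, draw]
  -- iteration 2/5 --
  FD 10: (97,0) -> (107,0) [heading=0, draw]
  FD 20: (107,0) -> (127,0) [heading=0, draw]
  FD 20: (127,0) -> (147,0) [heading=0, draw]
  FD 9: (147,0) -> (156,0) [heading=0, draw]
  -- iteration 3/5 --
  FD 10: (156,0) -> (166,0) [heading=0, draw]
  FD 20: (166,0) -> (186,0) [heading=0, draw]
  FD 20: (186,0) -> (206,0) [heading=0, draw]
  FD 9: (206,0) -> (215,0) [heading=0, draw]
  -- iteration 4/5 --
  FD 10: (215,0) -> (225,0) [heading=0, draw]
  FD 20: (225,0) -> (245,0) [heading=0, draw]
  FD 20: (245,0) -> (265,0) [heading=0, draw]
  FD 9: (265,0) -> (274,0) [heading=0, draw]
  -- iteration 5/5 --
  FD 10: (274,0) -> (284,0) [heading=0, draw]
  FD 20: (284,0) -> (304,0) [heading=0, draw]
  FD 20: (304,0) -> (324,0) [heading=0, draw]
  FD 9: (324,0) -> (333,0) [heading=0, draw]
]
FD 11: (333,0) -> (344,0) [heading=0, draw]
FD 3: (344,0) -> (347,0) [heading=0, draw]
LT 90: heading 0 -> 90
Final: pos=(347,0), heading=90, 24 segment(s) drawn
Segments drawn: 24

Answer: 24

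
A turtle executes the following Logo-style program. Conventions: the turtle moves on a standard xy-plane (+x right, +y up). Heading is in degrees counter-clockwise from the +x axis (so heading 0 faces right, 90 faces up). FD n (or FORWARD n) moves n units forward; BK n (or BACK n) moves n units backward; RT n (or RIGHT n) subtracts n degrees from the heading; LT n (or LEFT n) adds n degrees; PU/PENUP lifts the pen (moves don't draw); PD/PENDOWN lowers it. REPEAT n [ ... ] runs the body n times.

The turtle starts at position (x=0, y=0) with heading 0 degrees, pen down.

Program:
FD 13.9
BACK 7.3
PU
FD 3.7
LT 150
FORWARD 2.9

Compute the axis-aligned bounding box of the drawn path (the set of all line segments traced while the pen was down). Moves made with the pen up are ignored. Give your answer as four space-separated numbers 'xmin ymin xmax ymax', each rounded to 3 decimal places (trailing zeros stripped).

Executing turtle program step by step:
Start: pos=(0,0), heading=0, pen down
FD 13.9: (0,0) -> (13.9,0) [heading=0, draw]
BK 7.3: (13.9,0) -> (6.6,0) [heading=0, draw]
PU: pen up
FD 3.7: (6.6,0) -> (10.3,0) [heading=0, move]
LT 150: heading 0 -> 150
FD 2.9: (10.3,0) -> (7.789,1.45) [heading=150, move]
Final: pos=(7.789,1.45), heading=150, 2 segment(s) drawn

Segment endpoints: x in {0, 6.6, 13.9}, y in {0}
xmin=0, ymin=0, xmax=13.9, ymax=0

Answer: 0 0 13.9 0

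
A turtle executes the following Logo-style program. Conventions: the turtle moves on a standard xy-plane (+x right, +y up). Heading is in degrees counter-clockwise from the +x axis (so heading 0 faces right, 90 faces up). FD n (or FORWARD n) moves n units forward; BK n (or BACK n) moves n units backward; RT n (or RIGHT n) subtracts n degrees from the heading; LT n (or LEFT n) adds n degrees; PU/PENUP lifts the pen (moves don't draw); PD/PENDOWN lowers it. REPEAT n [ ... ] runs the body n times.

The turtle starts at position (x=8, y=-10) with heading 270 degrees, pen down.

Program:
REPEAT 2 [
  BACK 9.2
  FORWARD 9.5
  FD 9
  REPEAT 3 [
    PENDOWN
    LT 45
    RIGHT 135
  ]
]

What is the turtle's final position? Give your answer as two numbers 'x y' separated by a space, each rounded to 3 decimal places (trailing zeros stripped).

Answer: 17.3 -19.3

Derivation:
Executing turtle program step by step:
Start: pos=(8,-10), heading=270, pen down
REPEAT 2 [
  -- iteration 1/2 --
  BK 9.2: (8,-10) -> (8,-0.8) [heading=270, draw]
  FD 9.5: (8,-0.8) -> (8,-10.3) [heading=270, draw]
  FD 9: (8,-10.3) -> (8,-19.3) [heading=270, draw]
  REPEAT 3 [
    -- iteration 1/3 --
    PD: pen down
    LT 45: heading 270 -> 315
    RT 135: heading 315 -> 180
    -- iteration 2/3 --
    PD: pen down
    LT 45: heading 180 -> 225
    RT 135: heading 225 -> 90
    -- iteration 3/3 --
    PD: pen down
    LT 45: heading 90 -> 135
    RT 135: heading 135 -> 0
  ]
  -- iteration 2/2 --
  BK 9.2: (8,-19.3) -> (-1.2,-19.3) [heading=0, draw]
  FD 9.5: (-1.2,-19.3) -> (8.3,-19.3) [heading=0, draw]
  FD 9: (8.3,-19.3) -> (17.3,-19.3) [heading=0, draw]
  REPEAT 3 [
    -- iteration 1/3 --
    PD: pen down
    LT 45: heading 0 -> 45
    RT 135: heading 45 -> 270
    -- iteration 2/3 --
    PD: pen down
    LT 45: heading 270 -> 315
    RT 135: heading 315 -> 180
    -- iteration 3/3 --
    PD: pen down
    LT 45: heading 180 -> 225
    RT 135: heading 225 -> 90
  ]
]
Final: pos=(17.3,-19.3), heading=90, 6 segment(s) drawn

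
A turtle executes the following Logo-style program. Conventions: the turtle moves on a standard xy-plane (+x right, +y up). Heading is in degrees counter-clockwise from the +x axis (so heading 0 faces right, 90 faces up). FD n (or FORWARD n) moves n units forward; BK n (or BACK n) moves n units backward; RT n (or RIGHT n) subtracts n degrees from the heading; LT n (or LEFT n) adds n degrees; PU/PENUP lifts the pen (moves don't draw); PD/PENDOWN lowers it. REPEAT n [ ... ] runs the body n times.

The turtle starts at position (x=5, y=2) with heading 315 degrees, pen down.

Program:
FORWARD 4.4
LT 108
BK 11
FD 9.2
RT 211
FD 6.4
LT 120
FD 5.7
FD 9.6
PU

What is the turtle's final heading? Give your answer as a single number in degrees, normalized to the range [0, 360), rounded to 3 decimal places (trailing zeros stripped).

Answer: 332

Derivation:
Executing turtle program step by step:
Start: pos=(5,2), heading=315, pen down
FD 4.4: (5,2) -> (8.111,-1.111) [heading=315, draw]
LT 108: heading 315 -> 63
BK 11: (8.111,-1.111) -> (3.117,-10.912) [heading=63, draw]
FD 9.2: (3.117,-10.912) -> (7.294,-2.715) [heading=63, draw]
RT 211: heading 63 -> 212
FD 6.4: (7.294,-2.715) -> (1.867,-6.107) [heading=212, draw]
LT 120: heading 212 -> 332
FD 5.7: (1.867,-6.107) -> (6.899,-8.783) [heading=332, draw]
FD 9.6: (6.899,-8.783) -> (15.376,-13.289) [heading=332, draw]
PU: pen up
Final: pos=(15.376,-13.289), heading=332, 6 segment(s) drawn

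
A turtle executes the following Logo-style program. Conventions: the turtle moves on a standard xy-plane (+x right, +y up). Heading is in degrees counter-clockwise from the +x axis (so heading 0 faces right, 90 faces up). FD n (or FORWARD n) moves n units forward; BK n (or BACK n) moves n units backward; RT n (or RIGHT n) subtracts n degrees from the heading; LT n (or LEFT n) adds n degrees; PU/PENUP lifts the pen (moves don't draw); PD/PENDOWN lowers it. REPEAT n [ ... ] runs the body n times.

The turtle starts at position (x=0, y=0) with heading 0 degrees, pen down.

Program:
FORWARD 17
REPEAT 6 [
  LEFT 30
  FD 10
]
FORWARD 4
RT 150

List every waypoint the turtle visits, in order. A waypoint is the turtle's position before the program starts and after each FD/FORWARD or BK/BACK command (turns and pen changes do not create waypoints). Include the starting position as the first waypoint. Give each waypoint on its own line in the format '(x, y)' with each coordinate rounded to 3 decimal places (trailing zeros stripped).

Answer: (0, 0)
(17, 0)
(25.66, 5)
(30.66, 13.66)
(30.66, 23.66)
(25.66, 32.321)
(17, 37.321)
(7, 37.321)
(3, 37.321)

Derivation:
Executing turtle program step by step:
Start: pos=(0,0), heading=0, pen down
FD 17: (0,0) -> (17,0) [heading=0, draw]
REPEAT 6 [
  -- iteration 1/6 --
  LT 30: heading 0 -> 30
  FD 10: (17,0) -> (25.66,5) [heading=30, draw]
  -- iteration 2/6 --
  LT 30: heading 30 -> 60
  FD 10: (25.66,5) -> (30.66,13.66) [heading=60, draw]
  -- iteration 3/6 --
  LT 30: heading 60 -> 90
  FD 10: (30.66,13.66) -> (30.66,23.66) [heading=90, draw]
  -- iteration 4/6 --
  LT 30: heading 90 -> 120
  FD 10: (30.66,23.66) -> (25.66,32.321) [heading=120, draw]
  -- iteration 5/6 --
  LT 30: heading 120 -> 150
  FD 10: (25.66,32.321) -> (17,37.321) [heading=150, draw]
  -- iteration 6/6 --
  LT 30: heading 150 -> 180
  FD 10: (17,37.321) -> (7,37.321) [heading=180, draw]
]
FD 4: (7,37.321) -> (3,37.321) [heading=180, draw]
RT 150: heading 180 -> 30
Final: pos=(3,37.321), heading=30, 8 segment(s) drawn
Waypoints (9 total):
(0, 0)
(17, 0)
(25.66, 5)
(30.66, 13.66)
(30.66, 23.66)
(25.66, 32.321)
(17, 37.321)
(7, 37.321)
(3, 37.321)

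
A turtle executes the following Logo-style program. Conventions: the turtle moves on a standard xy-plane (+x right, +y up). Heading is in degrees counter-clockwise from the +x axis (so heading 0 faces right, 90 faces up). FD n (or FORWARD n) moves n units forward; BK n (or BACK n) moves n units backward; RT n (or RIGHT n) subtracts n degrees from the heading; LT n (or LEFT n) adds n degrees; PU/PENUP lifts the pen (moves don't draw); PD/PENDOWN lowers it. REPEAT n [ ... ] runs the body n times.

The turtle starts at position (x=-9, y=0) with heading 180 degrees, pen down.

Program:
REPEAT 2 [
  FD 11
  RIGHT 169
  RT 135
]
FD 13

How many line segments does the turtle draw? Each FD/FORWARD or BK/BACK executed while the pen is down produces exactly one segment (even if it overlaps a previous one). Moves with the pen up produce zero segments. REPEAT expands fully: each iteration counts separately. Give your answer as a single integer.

Answer: 3

Derivation:
Executing turtle program step by step:
Start: pos=(-9,0), heading=180, pen down
REPEAT 2 [
  -- iteration 1/2 --
  FD 11: (-9,0) -> (-20,0) [heading=180, draw]
  RT 169: heading 180 -> 11
  RT 135: heading 11 -> 236
  -- iteration 2/2 --
  FD 11: (-20,0) -> (-26.151,-9.119) [heading=236, draw]
  RT 169: heading 236 -> 67
  RT 135: heading 67 -> 292
]
FD 13: (-26.151,-9.119) -> (-21.281,-21.173) [heading=292, draw]
Final: pos=(-21.281,-21.173), heading=292, 3 segment(s) drawn
Segments drawn: 3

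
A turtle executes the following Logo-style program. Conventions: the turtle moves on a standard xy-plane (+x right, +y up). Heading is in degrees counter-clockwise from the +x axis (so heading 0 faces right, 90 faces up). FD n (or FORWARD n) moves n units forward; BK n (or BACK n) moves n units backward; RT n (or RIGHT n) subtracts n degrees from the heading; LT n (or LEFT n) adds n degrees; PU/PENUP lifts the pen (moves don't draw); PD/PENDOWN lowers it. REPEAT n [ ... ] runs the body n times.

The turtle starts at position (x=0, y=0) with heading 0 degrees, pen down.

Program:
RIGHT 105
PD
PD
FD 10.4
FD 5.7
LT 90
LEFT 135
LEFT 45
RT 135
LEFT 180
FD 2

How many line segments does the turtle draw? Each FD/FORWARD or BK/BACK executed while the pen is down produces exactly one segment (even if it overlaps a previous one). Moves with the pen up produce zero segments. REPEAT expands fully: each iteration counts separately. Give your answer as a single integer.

Executing turtle program step by step:
Start: pos=(0,0), heading=0, pen down
RT 105: heading 0 -> 255
PD: pen down
PD: pen down
FD 10.4: (0,0) -> (-2.692,-10.046) [heading=255, draw]
FD 5.7: (-2.692,-10.046) -> (-4.167,-15.551) [heading=255, draw]
LT 90: heading 255 -> 345
LT 135: heading 345 -> 120
LT 45: heading 120 -> 165
RT 135: heading 165 -> 30
LT 180: heading 30 -> 210
FD 2: (-4.167,-15.551) -> (-5.899,-16.551) [heading=210, draw]
Final: pos=(-5.899,-16.551), heading=210, 3 segment(s) drawn
Segments drawn: 3

Answer: 3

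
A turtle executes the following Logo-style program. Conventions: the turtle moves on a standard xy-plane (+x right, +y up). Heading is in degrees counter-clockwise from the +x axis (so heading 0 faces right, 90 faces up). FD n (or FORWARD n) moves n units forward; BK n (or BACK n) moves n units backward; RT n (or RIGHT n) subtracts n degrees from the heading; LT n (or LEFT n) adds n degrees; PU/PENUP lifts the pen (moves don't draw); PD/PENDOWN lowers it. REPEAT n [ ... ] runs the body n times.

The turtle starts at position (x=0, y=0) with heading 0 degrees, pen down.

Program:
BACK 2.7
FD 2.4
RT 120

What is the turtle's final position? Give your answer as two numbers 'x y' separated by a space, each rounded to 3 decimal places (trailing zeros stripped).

Answer: -0.3 0

Derivation:
Executing turtle program step by step:
Start: pos=(0,0), heading=0, pen down
BK 2.7: (0,0) -> (-2.7,0) [heading=0, draw]
FD 2.4: (-2.7,0) -> (-0.3,0) [heading=0, draw]
RT 120: heading 0 -> 240
Final: pos=(-0.3,0), heading=240, 2 segment(s) drawn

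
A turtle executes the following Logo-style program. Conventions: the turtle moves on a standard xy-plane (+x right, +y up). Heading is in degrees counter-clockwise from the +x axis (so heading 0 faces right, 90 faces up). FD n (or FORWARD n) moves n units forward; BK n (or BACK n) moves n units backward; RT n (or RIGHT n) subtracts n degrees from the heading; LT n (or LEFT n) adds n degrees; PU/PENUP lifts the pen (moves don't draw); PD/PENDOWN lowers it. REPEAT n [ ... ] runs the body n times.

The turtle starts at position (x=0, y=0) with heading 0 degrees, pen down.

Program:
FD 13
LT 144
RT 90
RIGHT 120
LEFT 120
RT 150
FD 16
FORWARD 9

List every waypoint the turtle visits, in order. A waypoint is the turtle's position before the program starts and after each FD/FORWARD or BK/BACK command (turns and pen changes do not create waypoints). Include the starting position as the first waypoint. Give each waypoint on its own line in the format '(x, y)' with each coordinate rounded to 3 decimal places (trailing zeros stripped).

Executing turtle program step by step:
Start: pos=(0,0), heading=0, pen down
FD 13: (0,0) -> (13,0) [heading=0, draw]
LT 144: heading 0 -> 144
RT 90: heading 144 -> 54
RT 120: heading 54 -> 294
LT 120: heading 294 -> 54
RT 150: heading 54 -> 264
FD 16: (13,0) -> (11.328,-15.912) [heading=264, draw]
FD 9: (11.328,-15.912) -> (10.387,-24.863) [heading=264, draw]
Final: pos=(10.387,-24.863), heading=264, 3 segment(s) drawn
Waypoints (4 total):
(0, 0)
(13, 0)
(11.328, -15.912)
(10.387, -24.863)

Answer: (0, 0)
(13, 0)
(11.328, -15.912)
(10.387, -24.863)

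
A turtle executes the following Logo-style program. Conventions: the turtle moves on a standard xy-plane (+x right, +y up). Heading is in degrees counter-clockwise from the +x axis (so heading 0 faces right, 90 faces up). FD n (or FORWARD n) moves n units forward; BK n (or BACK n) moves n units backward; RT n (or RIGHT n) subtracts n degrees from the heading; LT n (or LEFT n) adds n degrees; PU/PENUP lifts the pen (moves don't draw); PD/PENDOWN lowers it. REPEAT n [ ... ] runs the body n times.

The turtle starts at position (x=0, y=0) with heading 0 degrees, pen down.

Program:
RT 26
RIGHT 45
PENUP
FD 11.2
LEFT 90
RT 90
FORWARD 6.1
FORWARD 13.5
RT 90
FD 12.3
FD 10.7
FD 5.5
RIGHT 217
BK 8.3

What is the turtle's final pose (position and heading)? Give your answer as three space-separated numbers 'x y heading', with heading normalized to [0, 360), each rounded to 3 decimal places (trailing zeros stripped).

Executing turtle program step by step:
Start: pos=(0,0), heading=0, pen down
RT 26: heading 0 -> 334
RT 45: heading 334 -> 289
PU: pen up
FD 11.2: (0,0) -> (3.646,-10.59) [heading=289, move]
LT 90: heading 289 -> 19
RT 90: heading 19 -> 289
FD 6.1: (3.646,-10.59) -> (5.632,-16.357) [heading=289, move]
FD 13.5: (5.632,-16.357) -> (10.027,-29.122) [heading=289, move]
RT 90: heading 289 -> 199
FD 12.3: (10.027,-29.122) -> (-1.602,-33.126) [heading=199, move]
FD 10.7: (-1.602,-33.126) -> (-11.719,-36.61) [heading=199, move]
FD 5.5: (-11.719,-36.61) -> (-16.92,-38.401) [heading=199, move]
RT 217: heading 199 -> 342
BK 8.3: (-16.92,-38.401) -> (-24.814,-35.836) [heading=342, move]
Final: pos=(-24.814,-35.836), heading=342, 0 segment(s) drawn

Answer: -24.814 -35.836 342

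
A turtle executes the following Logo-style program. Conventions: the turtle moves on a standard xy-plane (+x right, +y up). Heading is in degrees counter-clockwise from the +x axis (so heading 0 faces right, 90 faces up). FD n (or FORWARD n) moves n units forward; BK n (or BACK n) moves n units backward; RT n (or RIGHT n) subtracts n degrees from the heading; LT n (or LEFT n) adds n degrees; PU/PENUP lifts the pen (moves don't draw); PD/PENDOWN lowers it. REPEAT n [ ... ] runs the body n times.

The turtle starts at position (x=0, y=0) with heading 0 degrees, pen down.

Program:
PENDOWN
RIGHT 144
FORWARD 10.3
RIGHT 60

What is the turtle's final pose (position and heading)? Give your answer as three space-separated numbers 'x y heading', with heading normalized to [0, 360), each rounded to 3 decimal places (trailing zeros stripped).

Executing turtle program step by step:
Start: pos=(0,0), heading=0, pen down
PD: pen down
RT 144: heading 0 -> 216
FD 10.3: (0,0) -> (-8.333,-6.054) [heading=216, draw]
RT 60: heading 216 -> 156
Final: pos=(-8.333,-6.054), heading=156, 1 segment(s) drawn

Answer: -8.333 -6.054 156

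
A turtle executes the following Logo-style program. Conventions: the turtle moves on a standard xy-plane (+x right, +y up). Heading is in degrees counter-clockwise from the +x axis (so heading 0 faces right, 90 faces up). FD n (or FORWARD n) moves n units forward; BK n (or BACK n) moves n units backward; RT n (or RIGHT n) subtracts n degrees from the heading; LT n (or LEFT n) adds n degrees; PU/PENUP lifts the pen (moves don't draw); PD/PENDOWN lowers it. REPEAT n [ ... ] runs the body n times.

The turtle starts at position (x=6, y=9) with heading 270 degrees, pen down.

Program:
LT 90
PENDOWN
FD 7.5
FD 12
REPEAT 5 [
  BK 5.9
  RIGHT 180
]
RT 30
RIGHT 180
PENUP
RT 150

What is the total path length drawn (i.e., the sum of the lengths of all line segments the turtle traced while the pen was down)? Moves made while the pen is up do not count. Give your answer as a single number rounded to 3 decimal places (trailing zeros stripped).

Executing turtle program step by step:
Start: pos=(6,9), heading=270, pen down
LT 90: heading 270 -> 0
PD: pen down
FD 7.5: (6,9) -> (13.5,9) [heading=0, draw]
FD 12: (13.5,9) -> (25.5,9) [heading=0, draw]
REPEAT 5 [
  -- iteration 1/5 --
  BK 5.9: (25.5,9) -> (19.6,9) [heading=0, draw]
  RT 180: heading 0 -> 180
  -- iteration 2/5 --
  BK 5.9: (19.6,9) -> (25.5,9) [heading=180, draw]
  RT 180: heading 180 -> 0
  -- iteration 3/5 --
  BK 5.9: (25.5,9) -> (19.6,9) [heading=0, draw]
  RT 180: heading 0 -> 180
  -- iteration 4/5 --
  BK 5.9: (19.6,9) -> (25.5,9) [heading=180, draw]
  RT 180: heading 180 -> 0
  -- iteration 5/5 --
  BK 5.9: (25.5,9) -> (19.6,9) [heading=0, draw]
  RT 180: heading 0 -> 180
]
RT 30: heading 180 -> 150
RT 180: heading 150 -> 330
PU: pen up
RT 150: heading 330 -> 180
Final: pos=(19.6,9), heading=180, 7 segment(s) drawn

Segment lengths:
  seg 1: (6,9) -> (13.5,9), length = 7.5
  seg 2: (13.5,9) -> (25.5,9), length = 12
  seg 3: (25.5,9) -> (19.6,9), length = 5.9
  seg 4: (19.6,9) -> (25.5,9), length = 5.9
  seg 5: (25.5,9) -> (19.6,9), length = 5.9
  seg 6: (19.6,9) -> (25.5,9), length = 5.9
  seg 7: (25.5,9) -> (19.6,9), length = 5.9
Total = 49

Answer: 49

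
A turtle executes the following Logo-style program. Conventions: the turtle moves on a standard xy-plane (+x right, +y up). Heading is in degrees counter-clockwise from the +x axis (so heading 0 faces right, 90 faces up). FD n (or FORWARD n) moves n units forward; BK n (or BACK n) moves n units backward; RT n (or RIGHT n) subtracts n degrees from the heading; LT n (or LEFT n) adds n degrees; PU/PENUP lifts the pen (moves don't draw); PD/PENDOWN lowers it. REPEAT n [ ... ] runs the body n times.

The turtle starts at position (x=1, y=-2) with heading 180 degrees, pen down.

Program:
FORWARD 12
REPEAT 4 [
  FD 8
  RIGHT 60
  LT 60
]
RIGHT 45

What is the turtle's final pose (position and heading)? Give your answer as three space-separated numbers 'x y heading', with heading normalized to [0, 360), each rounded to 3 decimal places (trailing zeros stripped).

Answer: -43 -2 135

Derivation:
Executing turtle program step by step:
Start: pos=(1,-2), heading=180, pen down
FD 12: (1,-2) -> (-11,-2) [heading=180, draw]
REPEAT 4 [
  -- iteration 1/4 --
  FD 8: (-11,-2) -> (-19,-2) [heading=180, draw]
  RT 60: heading 180 -> 120
  LT 60: heading 120 -> 180
  -- iteration 2/4 --
  FD 8: (-19,-2) -> (-27,-2) [heading=180, draw]
  RT 60: heading 180 -> 120
  LT 60: heading 120 -> 180
  -- iteration 3/4 --
  FD 8: (-27,-2) -> (-35,-2) [heading=180, draw]
  RT 60: heading 180 -> 120
  LT 60: heading 120 -> 180
  -- iteration 4/4 --
  FD 8: (-35,-2) -> (-43,-2) [heading=180, draw]
  RT 60: heading 180 -> 120
  LT 60: heading 120 -> 180
]
RT 45: heading 180 -> 135
Final: pos=(-43,-2), heading=135, 5 segment(s) drawn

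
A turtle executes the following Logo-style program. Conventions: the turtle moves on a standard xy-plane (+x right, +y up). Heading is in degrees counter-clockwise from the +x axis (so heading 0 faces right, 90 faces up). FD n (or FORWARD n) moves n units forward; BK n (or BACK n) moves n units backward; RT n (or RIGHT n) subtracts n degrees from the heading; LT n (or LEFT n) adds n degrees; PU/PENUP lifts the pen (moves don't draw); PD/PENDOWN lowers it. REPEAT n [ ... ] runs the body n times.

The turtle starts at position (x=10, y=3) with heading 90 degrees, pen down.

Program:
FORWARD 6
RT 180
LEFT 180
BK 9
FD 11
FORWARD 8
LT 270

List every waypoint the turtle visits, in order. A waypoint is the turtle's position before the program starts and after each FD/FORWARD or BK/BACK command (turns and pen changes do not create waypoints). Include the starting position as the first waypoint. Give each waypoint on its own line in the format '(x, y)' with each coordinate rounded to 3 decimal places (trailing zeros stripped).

Answer: (10, 3)
(10, 9)
(10, 0)
(10, 11)
(10, 19)

Derivation:
Executing turtle program step by step:
Start: pos=(10,3), heading=90, pen down
FD 6: (10,3) -> (10,9) [heading=90, draw]
RT 180: heading 90 -> 270
LT 180: heading 270 -> 90
BK 9: (10,9) -> (10,0) [heading=90, draw]
FD 11: (10,0) -> (10,11) [heading=90, draw]
FD 8: (10,11) -> (10,19) [heading=90, draw]
LT 270: heading 90 -> 0
Final: pos=(10,19), heading=0, 4 segment(s) drawn
Waypoints (5 total):
(10, 3)
(10, 9)
(10, 0)
(10, 11)
(10, 19)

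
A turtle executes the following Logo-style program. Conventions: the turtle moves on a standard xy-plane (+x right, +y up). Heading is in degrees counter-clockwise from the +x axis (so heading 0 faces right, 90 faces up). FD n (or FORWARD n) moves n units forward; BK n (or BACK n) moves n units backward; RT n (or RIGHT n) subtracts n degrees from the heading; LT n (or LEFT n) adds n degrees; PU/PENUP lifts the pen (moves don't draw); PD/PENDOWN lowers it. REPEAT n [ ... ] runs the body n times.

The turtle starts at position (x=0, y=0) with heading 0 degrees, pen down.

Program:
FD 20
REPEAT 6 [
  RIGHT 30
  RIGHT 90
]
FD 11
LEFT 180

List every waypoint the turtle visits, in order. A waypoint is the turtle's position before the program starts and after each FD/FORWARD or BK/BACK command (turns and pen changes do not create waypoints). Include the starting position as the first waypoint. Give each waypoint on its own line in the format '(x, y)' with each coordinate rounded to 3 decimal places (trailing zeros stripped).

Executing turtle program step by step:
Start: pos=(0,0), heading=0, pen down
FD 20: (0,0) -> (20,0) [heading=0, draw]
REPEAT 6 [
  -- iteration 1/6 --
  RT 30: heading 0 -> 330
  RT 90: heading 330 -> 240
  -- iteration 2/6 --
  RT 30: heading 240 -> 210
  RT 90: heading 210 -> 120
  -- iteration 3/6 --
  RT 30: heading 120 -> 90
  RT 90: heading 90 -> 0
  -- iteration 4/6 --
  RT 30: heading 0 -> 330
  RT 90: heading 330 -> 240
  -- iteration 5/6 --
  RT 30: heading 240 -> 210
  RT 90: heading 210 -> 120
  -- iteration 6/6 --
  RT 30: heading 120 -> 90
  RT 90: heading 90 -> 0
]
FD 11: (20,0) -> (31,0) [heading=0, draw]
LT 180: heading 0 -> 180
Final: pos=(31,0), heading=180, 2 segment(s) drawn
Waypoints (3 total):
(0, 0)
(20, 0)
(31, 0)

Answer: (0, 0)
(20, 0)
(31, 0)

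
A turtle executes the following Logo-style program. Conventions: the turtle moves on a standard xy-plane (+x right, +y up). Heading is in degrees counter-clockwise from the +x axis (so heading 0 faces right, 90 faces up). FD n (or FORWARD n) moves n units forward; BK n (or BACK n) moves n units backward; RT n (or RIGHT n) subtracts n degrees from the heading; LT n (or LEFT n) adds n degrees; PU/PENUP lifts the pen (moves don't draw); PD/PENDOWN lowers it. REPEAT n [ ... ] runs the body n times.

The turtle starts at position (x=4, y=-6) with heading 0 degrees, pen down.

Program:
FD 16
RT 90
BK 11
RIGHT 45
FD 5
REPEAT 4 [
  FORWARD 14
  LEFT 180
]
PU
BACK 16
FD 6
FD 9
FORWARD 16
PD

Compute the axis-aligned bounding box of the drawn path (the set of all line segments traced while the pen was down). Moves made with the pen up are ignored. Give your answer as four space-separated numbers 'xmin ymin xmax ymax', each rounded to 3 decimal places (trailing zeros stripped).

Answer: 4 -8.435 20 5

Derivation:
Executing turtle program step by step:
Start: pos=(4,-6), heading=0, pen down
FD 16: (4,-6) -> (20,-6) [heading=0, draw]
RT 90: heading 0 -> 270
BK 11: (20,-6) -> (20,5) [heading=270, draw]
RT 45: heading 270 -> 225
FD 5: (20,5) -> (16.464,1.464) [heading=225, draw]
REPEAT 4 [
  -- iteration 1/4 --
  FD 14: (16.464,1.464) -> (6.565,-8.435) [heading=225, draw]
  LT 180: heading 225 -> 45
  -- iteration 2/4 --
  FD 14: (6.565,-8.435) -> (16.464,1.464) [heading=45, draw]
  LT 180: heading 45 -> 225
  -- iteration 3/4 --
  FD 14: (16.464,1.464) -> (6.565,-8.435) [heading=225, draw]
  LT 180: heading 225 -> 45
  -- iteration 4/4 --
  FD 14: (6.565,-8.435) -> (16.464,1.464) [heading=45, draw]
  LT 180: heading 45 -> 225
]
PU: pen up
BK 16: (16.464,1.464) -> (27.778,12.778) [heading=225, move]
FD 6: (27.778,12.778) -> (23.536,8.536) [heading=225, move]
FD 9: (23.536,8.536) -> (17.172,2.172) [heading=225, move]
FD 16: (17.172,2.172) -> (5.858,-9.142) [heading=225, move]
PD: pen down
Final: pos=(5.858,-9.142), heading=225, 7 segment(s) drawn

Segment endpoints: x in {4, 6.565, 6.565, 16.464, 20}, y in {-8.435, -6, 1.464, 1.464, 5}
xmin=4, ymin=-8.435, xmax=20, ymax=5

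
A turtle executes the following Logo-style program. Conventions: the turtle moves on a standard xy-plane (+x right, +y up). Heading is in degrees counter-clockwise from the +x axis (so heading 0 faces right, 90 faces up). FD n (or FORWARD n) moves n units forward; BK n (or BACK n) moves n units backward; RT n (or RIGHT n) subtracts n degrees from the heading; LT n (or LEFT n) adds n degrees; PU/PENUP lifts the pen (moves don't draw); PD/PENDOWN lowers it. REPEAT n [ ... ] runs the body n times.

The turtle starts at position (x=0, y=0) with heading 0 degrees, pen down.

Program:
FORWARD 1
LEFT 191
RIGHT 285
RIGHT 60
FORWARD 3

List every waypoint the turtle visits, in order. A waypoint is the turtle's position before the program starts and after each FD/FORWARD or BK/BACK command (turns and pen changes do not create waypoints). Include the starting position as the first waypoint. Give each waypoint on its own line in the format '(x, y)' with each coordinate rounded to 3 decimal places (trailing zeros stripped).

Answer: (0, 0)
(1, 0)
(-1.696, -1.315)

Derivation:
Executing turtle program step by step:
Start: pos=(0,0), heading=0, pen down
FD 1: (0,0) -> (1,0) [heading=0, draw]
LT 191: heading 0 -> 191
RT 285: heading 191 -> 266
RT 60: heading 266 -> 206
FD 3: (1,0) -> (-1.696,-1.315) [heading=206, draw]
Final: pos=(-1.696,-1.315), heading=206, 2 segment(s) drawn
Waypoints (3 total):
(0, 0)
(1, 0)
(-1.696, -1.315)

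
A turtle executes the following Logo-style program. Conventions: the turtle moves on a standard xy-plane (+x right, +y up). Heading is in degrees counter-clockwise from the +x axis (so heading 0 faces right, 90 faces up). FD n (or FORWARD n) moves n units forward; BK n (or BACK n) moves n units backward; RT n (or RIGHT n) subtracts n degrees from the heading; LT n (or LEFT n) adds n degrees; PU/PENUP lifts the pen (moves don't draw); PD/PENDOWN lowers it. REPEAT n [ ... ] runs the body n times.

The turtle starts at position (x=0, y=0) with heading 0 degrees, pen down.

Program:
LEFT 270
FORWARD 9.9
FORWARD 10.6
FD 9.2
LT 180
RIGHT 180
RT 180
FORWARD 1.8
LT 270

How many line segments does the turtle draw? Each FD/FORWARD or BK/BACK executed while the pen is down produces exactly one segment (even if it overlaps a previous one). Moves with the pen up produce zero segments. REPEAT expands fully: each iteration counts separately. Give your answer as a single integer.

Executing turtle program step by step:
Start: pos=(0,0), heading=0, pen down
LT 270: heading 0 -> 270
FD 9.9: (0,0) -> (0,-9.9) [heading=270, draw]
FD 10.6: (0,-9.9) -> (0,-20.5) [heading=270, draw]
FD 9.2: (0,-20.5) -> (0,-29.7) [heading=270, draw]
LT 180: heading 270 -> 90
RT 180: heading 90 -> 270
RT 180: heading 270 -> 90
FD 1.8: (0,-29.7) -> (0,-27.9) [heading=90, draw]
LT 270: heading 90 -> 0
Final: pos=(0,-27.9), heading=0, 4 segment(s) drawn
Segments drawn: 4

Answer: 4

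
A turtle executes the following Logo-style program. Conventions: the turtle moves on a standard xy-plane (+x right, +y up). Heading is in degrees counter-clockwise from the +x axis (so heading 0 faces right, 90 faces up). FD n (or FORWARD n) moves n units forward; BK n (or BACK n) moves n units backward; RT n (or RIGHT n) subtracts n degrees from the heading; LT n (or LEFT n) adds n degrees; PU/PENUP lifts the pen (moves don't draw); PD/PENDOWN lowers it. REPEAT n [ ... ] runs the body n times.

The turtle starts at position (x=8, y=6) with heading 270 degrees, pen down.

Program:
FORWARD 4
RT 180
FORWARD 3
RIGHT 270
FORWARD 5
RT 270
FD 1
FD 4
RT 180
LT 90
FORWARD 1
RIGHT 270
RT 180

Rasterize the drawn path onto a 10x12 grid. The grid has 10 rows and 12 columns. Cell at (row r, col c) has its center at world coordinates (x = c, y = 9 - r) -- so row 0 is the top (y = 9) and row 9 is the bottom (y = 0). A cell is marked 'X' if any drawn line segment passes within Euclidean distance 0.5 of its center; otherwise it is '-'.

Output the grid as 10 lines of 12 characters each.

Answer: ------------
------------
------------
--------X---
---XXXXXX---
---X----X---
---X----X---
---X----X---
---X--------
--XX--------

Derivation:
Segment 0: (8,6) -> (8,2)
Segment 1: (8,2) -> (8,5)
Segment 2: (8,5) -> (3,5)
Segment 3: (3,5) -> (3,4)
Segment 4: (3,4) -> (3,-0)
Segment 5: (3,-0) -> (2,-0)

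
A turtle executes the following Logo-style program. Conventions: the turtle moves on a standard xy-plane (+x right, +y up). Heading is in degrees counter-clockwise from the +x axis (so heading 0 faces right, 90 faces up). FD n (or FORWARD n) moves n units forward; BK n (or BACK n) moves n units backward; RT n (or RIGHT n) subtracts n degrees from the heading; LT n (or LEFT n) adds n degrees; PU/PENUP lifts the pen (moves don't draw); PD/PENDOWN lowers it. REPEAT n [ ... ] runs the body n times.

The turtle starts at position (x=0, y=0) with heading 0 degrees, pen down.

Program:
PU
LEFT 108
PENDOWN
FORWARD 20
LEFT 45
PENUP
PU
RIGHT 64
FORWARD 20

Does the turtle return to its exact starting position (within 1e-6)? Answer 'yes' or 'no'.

Executing turtle program step by step:
Start: pos=(0,0), heading=0, pen down
PU: pen up
LT 108: heading 0 -> 108
PD: pen down
FD 20: (0,0) -> (-6.18,19.021) [heading=108, draw]
LT 45: heading 108 -> 153
PU: pen up
PU: pen up
RT 64: heading 153 -> 89
FD 20: (-6.18,19.021) -> (-5.831,39.018) [heading=89, move]
Final: pos=(-5.831,39.018), heading=89, 1 segment(s) drawn

Start position: (0, 0)
Final position: (-5.831, 39.018)
Distance = 39.451; >= 1e-6 -> NOT closed

Answer: no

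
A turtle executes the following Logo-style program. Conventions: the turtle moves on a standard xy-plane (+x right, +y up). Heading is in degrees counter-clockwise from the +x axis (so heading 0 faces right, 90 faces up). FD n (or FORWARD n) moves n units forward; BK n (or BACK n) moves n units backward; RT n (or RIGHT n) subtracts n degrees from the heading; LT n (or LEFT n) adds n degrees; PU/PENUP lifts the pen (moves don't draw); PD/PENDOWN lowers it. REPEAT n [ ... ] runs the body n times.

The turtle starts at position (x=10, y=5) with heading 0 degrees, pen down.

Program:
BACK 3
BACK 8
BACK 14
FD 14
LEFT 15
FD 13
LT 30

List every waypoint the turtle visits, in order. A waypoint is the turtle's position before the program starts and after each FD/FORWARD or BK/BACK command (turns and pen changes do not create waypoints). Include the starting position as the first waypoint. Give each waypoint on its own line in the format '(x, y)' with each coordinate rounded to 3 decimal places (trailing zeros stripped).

Executing turtle program step by step:
Start: pos=(10,5), heading=0, pen down
BK 3: (10,5) -> (7,5) [heading=0, draw]
BK 8: (7,5) -> (-1,5) [heading=0, draw]
BK 14: (-1,5) -> (-15,5) [heading=0, draw]
FD 14: (-15,5) -> (-1,5) [heading=0, draw]
LT 15: heading 0 -> 15
FD 13: (-1,5) -> (11.557,8.365) [heading=15, draw]
LT 30: heading 15 -> 45
Final: pos=(11.557,8.365), heading=45, 5 segment(s) drawn
Waypoints (6 total):
(10, 5)
(7, 5)
(-1, 5)
(-15, 5)
(-1, 5)
(11.557, 8.365)

Answer: (10, 5)
(7, 5)
(-1, 5)
(-15, 5)
(-1, 5)
(11.557, 8.365)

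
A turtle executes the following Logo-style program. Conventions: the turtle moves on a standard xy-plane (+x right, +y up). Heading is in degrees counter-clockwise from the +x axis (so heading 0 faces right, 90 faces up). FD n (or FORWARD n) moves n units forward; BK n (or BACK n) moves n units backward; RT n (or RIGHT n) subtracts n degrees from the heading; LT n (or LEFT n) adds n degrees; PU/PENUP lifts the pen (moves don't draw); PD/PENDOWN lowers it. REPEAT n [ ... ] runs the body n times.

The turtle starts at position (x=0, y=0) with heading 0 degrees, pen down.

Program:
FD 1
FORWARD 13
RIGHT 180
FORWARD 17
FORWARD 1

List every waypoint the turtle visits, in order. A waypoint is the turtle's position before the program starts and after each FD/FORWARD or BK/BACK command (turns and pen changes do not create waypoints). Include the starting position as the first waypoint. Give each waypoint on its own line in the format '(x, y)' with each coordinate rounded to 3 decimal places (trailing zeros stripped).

Answer: (0, 0)
(1, 0)
(14, 0)
(-3, 0)
(-4, 0)

Derivation:
Executing turtle program step by step:
Start: pos=(0,0), heading=0, pen down
FD 1: (0,0) -> (1,0) [heading=0, draw]
FD 13: (1,0) -> (14,0) [heading=0, draw]
RT 180: heading 0 -> 180
FD 17: (14,0) -> (-3,0) [heading=180, draw]
FD 1: (-3,0) -> (-4,0) [heading=180, draw]
Final: pos=(-4,0), heading=180, 4 segment(s) drawn
Waypoints (5 total):
(0, 0)
(1, 0)
(14, 0)
(-3, 0)
(-4, 0)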